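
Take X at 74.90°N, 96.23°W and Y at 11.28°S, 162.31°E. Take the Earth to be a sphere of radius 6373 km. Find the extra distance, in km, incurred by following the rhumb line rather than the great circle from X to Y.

Great circle: cos σ = sin φ₁ sin φ₂ + cos φ₁ cos φ₂ cos Δλ,  σ = 1.8128 rad → d_gc = 11552.7 km
Rhumb line: Δψ = -2.2190, q = Δφ/Δψ = 0.6778, d_rh = R√(Δφ²+q²Δλ²) = 12263.9 km
Excess = 12263.9 − 11552.7 = 711.2 ≈ 711 km

711 km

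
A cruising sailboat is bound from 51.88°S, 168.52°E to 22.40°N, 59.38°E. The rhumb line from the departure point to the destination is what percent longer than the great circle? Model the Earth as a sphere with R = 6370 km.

2.3%

Great circle: σ = 2.0794 rad → d_gc = Rσ = 13245.5 km
Rhumb: Δφ = +1.2964, Δλ = -1.9049, Δψ = +1.4641, q = Δφ/Δψ = 0.8855 → d_rh = R√(Δφ²+q²Δλ²) = 13551.5 km
Excess = (13551.5 − 13245.5) / 13245.5 = 306.0 / 13245.5 = 2.31% ≈ 2.3%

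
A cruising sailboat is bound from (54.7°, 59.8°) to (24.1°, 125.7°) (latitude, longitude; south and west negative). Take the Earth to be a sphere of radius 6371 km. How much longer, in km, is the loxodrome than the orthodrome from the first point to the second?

160 km

Great circle: cos σ = sin φ₁ sin φ₂ + cos φ₁ cos φ₂ cos Δλ,  σ = 0.9901 rad → d_gc = 6307.6 km
Rhumb line: Δψ = -0.7115, q = Δφ/Δψ = 0.7506, d_rh = R√(Δφ²+q²Δλ²) = 6467.5 km
Excess = 6467.5 − 6307.6 = 159.9 ≈ 160 km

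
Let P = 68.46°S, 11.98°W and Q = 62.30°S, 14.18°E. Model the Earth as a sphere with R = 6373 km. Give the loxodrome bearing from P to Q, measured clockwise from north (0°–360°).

Δψ = ln[tan(π/4+φ₂/2)/tan(π/4+φ₁/2)] = +0.2594
Δλ = +0.4566 rad (taken the short way round)
course = atan2(Δλ, Δψ) = 60.40°

60.4°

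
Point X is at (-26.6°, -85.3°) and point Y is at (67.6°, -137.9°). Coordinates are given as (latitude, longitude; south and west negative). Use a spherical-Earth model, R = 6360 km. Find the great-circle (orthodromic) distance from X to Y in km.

11316 km

cos σ = sin φ₁ sin φ₂ + cos φ₁ cos φ₂ cos Δλ
      = sin(-26.60°)sin(67.60°) + cos(-26.60°)cos(67.60°)cos(-52.60°) = -0.2070
σ = 101.948° → d = Rσ = 6360·1.77932 = 11316 km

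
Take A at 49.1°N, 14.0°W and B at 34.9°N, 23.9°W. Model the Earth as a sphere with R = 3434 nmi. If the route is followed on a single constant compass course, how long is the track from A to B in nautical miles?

957 nmi

Δψ = ln[tan(π/4+φ₂/2)/tan(π/4+φ₁/2)] = -0.3358;  Δφ = -0.2478 rad,  Δλ = -0.1728 rad
q = Δφ/Δψ = 0.7381
d = R·√(Δφ² + q²Δλ²) = 3434·0.27873 = 957 nmi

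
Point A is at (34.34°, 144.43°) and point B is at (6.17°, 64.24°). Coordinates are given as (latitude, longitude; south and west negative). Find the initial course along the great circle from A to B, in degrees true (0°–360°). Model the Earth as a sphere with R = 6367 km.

N = sin Δλ·cos φ₂ = -0.9797;  D = cos φ₁ sin φ₂ − sin φ₁ cos φ₂ cos Δλ = -0.0068
initial course = atan2(N, D) = 269.60°

269.6°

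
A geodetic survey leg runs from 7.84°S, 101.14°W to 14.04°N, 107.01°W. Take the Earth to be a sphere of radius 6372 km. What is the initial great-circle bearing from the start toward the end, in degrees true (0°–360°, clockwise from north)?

N = sin Δλ·cos φ₂ = -0.0992;  D = cos φ₁ sin φ₂ − sin φ₁ cos φ₂ cos Δλ = +0.3720
initial course = atan2(N, D) = 345.07°

345.1°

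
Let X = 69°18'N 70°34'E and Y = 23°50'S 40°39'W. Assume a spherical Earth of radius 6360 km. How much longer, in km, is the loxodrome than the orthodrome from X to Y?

707 km

Great circle: cos σ = sin φ₁ sin φ₂ + cos φ₁ cos φ₂ cos Δλ,  σ = 2.0886 rad → d_gc = 13283.7 km
Rhumb line: Δψ = -2.1288, q = Δφ/Δψ = 0.7636, d_rh = R√(Δφ²+q²Δλ²) = 13990.6 km
Excess = 13990.6 − 13283.7 = 706.9 ≈ 707 km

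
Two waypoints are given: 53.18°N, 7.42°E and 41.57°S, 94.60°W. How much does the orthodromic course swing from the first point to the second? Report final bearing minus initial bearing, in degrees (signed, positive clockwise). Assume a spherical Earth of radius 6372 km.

At departure: θ₁ = atan2(sin Δλ cos φ₂, cos φ₁ sin φ₂ − sin φ₁ cos φ₂ cos Δλ) = 249.54°
At arrival: θ₂ = atan2(sin Δλ cos φ₁, −cos φ₂ sin φ₁ + sin φ₂ cos φ₁ cos Δλ) = 228.64°
Δθ = θ₂ − θ₁ = -20.9°

-20.9°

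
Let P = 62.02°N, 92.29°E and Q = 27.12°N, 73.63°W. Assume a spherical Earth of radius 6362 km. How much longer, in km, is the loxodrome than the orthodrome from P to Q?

Great circle: cos σ = sin φ₁ sin φ₂ + cos φ₁ cos φ₂ cos Δλ,  σ = 1.5733 rad → d_gc = 10009.1 km
Rhumb line: Δψ = -0.8977, q = Δφ/Δψ = 0.6786, d_rh = R√(Δφ²+q²Δλ²) = 13088.3 km
Excess = 13088.3 − 10009.1 = 3079.2 ≈ 3079 km

3079 km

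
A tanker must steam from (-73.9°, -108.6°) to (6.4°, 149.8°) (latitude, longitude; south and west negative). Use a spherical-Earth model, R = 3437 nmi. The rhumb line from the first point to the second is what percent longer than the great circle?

Great circle: σ = 1.7340 rad → d_gc = Rσ = 5959.9 nmi
Rhumb: Δφ = +1.4015, Δλ = -1.7733, Δψ = +2.0679, q = Δφ/Δψ = 0.6777 → d_rh = R√(Δφ²+q²Δλ²) = 6345.5 nmi
Excess = (6345.5 − 5959.9) / 5959.9 = 385.6 / 5959.9 = 6.47% ≈ 6.5%

6.5%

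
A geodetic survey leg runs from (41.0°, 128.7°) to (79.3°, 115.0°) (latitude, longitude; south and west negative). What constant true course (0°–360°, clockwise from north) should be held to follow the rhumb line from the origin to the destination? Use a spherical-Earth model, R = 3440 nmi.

Meridional parts: M(φ₁)=+0.7859, M(φ₂)=+2.3682 → ΔM = +1.5824;  Δλ = -0.2391 rad
tan C = Δλ / ΔM = -0.1511 → C = 351.41°

351.4°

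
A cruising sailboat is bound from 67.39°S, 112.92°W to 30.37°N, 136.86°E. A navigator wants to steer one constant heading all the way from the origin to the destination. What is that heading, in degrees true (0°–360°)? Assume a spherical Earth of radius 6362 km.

318.4°

Δψ = ln[tan(π/4+φ₂/2)/tan(π/4+φ₁/2)] = +2.1667
Δλ = -1.9237 rad (taken the short way round)
course = atan2(Δλ, Δψ) = 318.40°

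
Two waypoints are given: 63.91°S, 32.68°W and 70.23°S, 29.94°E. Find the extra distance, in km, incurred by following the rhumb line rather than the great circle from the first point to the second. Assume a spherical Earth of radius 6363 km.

118 km

Great circle: cos σ = sin φ₁ sin φ₂ + cos φ₁ cos φ₂ cos Δλ,  σ = 0.4188 rad → d_gc = 2664.8 km
Rhumb line: Δψ = -0.2849, q = Δφ/Δψ = 0.3872, d_rh = R√(Δφ²+q²Δλ²) = 2782.6 km
Excess = 2782.6 − 2664.8 = 117.8 ≈ 118 km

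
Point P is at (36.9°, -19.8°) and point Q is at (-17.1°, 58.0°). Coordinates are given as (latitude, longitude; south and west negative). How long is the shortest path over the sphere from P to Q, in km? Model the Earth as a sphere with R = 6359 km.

10084 km

cos σ = sin φ₁ sin φ₂ + cos φ₁ cos φ₂ cos Δλ
      = sin(36.90°)sin(-17.10°) + cos(36.90°)cos(-17.10°)cos(77.80°) = -0.0150
σ = 90.861° → d = Rσ = 6359·1.58582 = 10084 km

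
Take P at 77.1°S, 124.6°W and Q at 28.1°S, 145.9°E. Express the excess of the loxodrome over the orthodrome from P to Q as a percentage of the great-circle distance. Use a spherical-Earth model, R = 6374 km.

Great circle: σ = 1.0919 rad → d_gc = Rσ = 6959.5 km
Rhumb: Δφ = +0.8552, Δλ = -1.5621, Δψ = +1.6685, q = Δφ/Δψ = 0.5126 → d_rh = R√(Δφ²+q²Δλ²) = 7467.1 km
Excess = (7467.1 − 6959.5) / 6959.5 = 507.6 / 6959.5 = 7.29% ≈ 7.3%

7.3%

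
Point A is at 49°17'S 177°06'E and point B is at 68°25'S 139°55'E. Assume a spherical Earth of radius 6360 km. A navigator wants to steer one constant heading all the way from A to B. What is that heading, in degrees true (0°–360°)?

Meridional parts: M(φ₁)=-0.9914, M(φ₂)=-1.6575 → ΔM = -0.6662;  Δλ = -0.6490 rad
tan C = Δλ / ΔM = +0.9742 → C = 224.25°

224.3°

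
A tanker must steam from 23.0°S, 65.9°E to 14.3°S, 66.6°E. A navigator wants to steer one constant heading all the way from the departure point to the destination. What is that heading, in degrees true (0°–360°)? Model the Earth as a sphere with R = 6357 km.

Δψ = ln[tan(π/4+φ₂/2)/tan(π/4+φ₁/2)] = +0.1604
Δλ = +0.0122 rad (taken the short way round)
course = atan2(Δλ, Δψ) = 4.35°

4.4°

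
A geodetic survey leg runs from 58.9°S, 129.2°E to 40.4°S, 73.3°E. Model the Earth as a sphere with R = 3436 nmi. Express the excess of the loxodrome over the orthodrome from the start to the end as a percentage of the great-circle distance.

2.5%

Great circle: σ = 0.6833 rad → d_gc = Rσ = 2347.8 nmi
Rhumb: Δφ = +0.3229, Δλ = -0.9756, Δψ = +0.5071, q = Δφ/Δψ = 0.6367 → d_rh = R√(Δφ²+q²Δλ²) = 2405.5 nmi
Excess = (2405.5 − 2347.8) / 2347.8 = 57.7 / 2347.8 = 2.46% ≈ 2.5%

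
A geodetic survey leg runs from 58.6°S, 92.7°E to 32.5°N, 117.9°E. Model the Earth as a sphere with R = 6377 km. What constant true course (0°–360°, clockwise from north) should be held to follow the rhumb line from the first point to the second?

Meridional parts: M(φ₁)=-1.2691, M(φ₂)=+0.6004 → ΔM = +1.8694;  Δλ = +0.4398 rad
tan C = Δλ / ΔM = +0.2353 → C = 13.24°

13.2°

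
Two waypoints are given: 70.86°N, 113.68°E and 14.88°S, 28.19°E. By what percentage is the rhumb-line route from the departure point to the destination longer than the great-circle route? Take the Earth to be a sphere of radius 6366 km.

3.5%

Great circle: σ = 1.7902 rad → d_gc = Rσ = 11396.6 km
Rhumb: Δφ = -1.4964, Δλ = -1.4921, Δψ = -2.0429, q = Δφ/Δψ = 0.7325 → d_rh = R√(Δφ²+q²Δλ²) = 11796.7 km
Excess = (11796.7 − 11396.6) / 11396.6 = 400.1 / 11396.6 = 3.51% ≈ 3.5%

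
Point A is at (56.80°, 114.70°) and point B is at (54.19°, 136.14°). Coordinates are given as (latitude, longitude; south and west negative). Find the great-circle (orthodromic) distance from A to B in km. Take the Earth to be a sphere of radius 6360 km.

1373 km

Haversine: a = sin²(Δφ/2)+cos φ₁ cos φ₂ sin²(Δλ/2) = 0.01160;  σ = 2·atan2(√a,√(1−a))
σ = 12.368° → d = Rσ = 6360·0.21586 = 1373 km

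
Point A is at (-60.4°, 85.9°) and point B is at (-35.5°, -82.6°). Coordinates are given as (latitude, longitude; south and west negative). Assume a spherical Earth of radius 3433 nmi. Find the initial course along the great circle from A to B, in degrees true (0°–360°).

N = sin Δλ·cos φ₂ = -0.1623;  D = cos φ₁ sin φ₂ − sin φ₁ cos φ₂ cos Δλ = -0.9805
initial course = atan2(N, D) = 189.40°

189.4°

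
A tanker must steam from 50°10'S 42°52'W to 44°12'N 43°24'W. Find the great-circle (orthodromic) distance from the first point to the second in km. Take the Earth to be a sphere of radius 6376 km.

10501 km

Haversine: a = sin²(Δφ/2)+cos φ₁ cos φ₂ sin²(Δλ/2) = 0.53808;  σ = 2·atan2(√a,√(1−a))
σ = 94.368° → d = Rσ = 6376·1.64703 = 10501 km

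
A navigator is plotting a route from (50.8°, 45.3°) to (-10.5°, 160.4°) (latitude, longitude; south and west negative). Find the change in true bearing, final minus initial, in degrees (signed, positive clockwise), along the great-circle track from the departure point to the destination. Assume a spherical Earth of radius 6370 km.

+64.4°

At departure: θ₁ = atan2(sin Δλ cos φ₂, cos φ₁ sin φ₂ − sin φ₁ cos φ₂ cos Δλ) = 76.85°
At arrival: θ₂ = atan2(sin Δλ cos φ₁, −cos φ₂ sin φ₁ + sin φ₂ cos φ₁ cos Δλ) = 141.25°
Δθ = θ₂ − θ₁ = +64.4°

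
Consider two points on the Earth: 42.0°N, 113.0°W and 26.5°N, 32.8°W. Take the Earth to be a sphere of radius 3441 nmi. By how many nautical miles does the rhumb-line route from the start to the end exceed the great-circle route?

Great circle: cos σ = sin φ₁ sin φ₂ + cos φ₁ cos φ₂ cos Δλ,  σ = 1.1464 rad → d_gc = 3944.8 nmi
Rhumb line: Δψ = -0.3292, q = Δφ/Δψ = 0.8217, d_rh = R√(Δφ²+q²Δλ²) = 4065.8 nmi
Excess = 4065.8 − 3944.8 = 121.0 ≈ 121 nmi

121 nmi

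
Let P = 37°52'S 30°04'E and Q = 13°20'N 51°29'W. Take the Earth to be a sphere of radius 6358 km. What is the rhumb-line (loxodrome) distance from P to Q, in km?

Δψ = ln[tan(π/4+φ₂/2)/tan(π/4+φ₁/2)] = +0.9499;  Δφ = +0.8936 rad,  Δλ = -1.4233 rad
q = Δφ/Δψ = 0.9408
d = R·√(Δφ² + q²Δλ²) = 6358·1.60980 = 10235 km

10235 km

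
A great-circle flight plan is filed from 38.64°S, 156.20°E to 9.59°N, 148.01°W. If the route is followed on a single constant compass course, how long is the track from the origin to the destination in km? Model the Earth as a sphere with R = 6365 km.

Δψ = ln[tan(π/4+φ₂/2)/tan(π/4+φ₁/2)] = +0.9004;  Δφ = +0.8418 rad,  Δλ = +0.9737 rad
q = Δφ/Δψ = 0.9349
d = R·√(Δφ² + q²Δλ²) = 6365·1.23987 = 7892 km

7892 km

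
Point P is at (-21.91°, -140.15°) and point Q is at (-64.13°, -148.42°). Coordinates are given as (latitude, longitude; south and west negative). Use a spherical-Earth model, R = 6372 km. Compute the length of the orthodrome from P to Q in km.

4735 km

Haversine: a = sin²(Δφ/2)+cos φ₁ cos φ₂ sin²(Δλ/2) = 0.13182;  σ = 2·atan2(√a,√(1−a))
σ = 42.578° → d = Rσ = 6372·0.74312 = 4735 km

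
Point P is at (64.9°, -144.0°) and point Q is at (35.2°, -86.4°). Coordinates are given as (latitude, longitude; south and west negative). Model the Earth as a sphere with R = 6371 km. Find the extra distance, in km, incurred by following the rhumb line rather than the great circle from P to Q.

Great circle: cos σ = sin φ₁ sin φ₂ + cos φ₁ cos φ₂ cos Δλ,  σ = 0.7845 rad → d_gc = 4998.1 km
Rhumb line: Δψ = -0.8452, q = Δφ/Δψ = 0.6133, d_rh = R√(Δφ²+q²Δλ²) = 5131.8 km
Excess = 5131.8 − 4998.1 = 133.7 ≈ 134 km

134 km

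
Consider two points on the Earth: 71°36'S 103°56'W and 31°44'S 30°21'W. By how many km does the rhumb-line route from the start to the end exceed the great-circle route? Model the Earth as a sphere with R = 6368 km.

288 km

Great circle: cos σ = sin φ₁ sin φ₂ + cos φ₁ cos φ₂ cos Δλ,  σ = 0.9583 rad → d_gc = 6102.2 km
Rhumb line: Δψ = +1.2358, q = Δφ/Δψ = 0.5630, d_rh = R√(Δφ²+q²Δλ²) = 6390.2 km
Excess = 6390.2 − 6102.2 = 288.0 ≈ 288 km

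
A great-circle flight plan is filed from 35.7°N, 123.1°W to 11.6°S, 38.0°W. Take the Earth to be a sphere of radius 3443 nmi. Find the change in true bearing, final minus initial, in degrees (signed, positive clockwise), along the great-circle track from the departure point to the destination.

+23.6°

At departure: θ₁ = atan2(sin Δλ cos φ₂, cos φ₁ sin φ₂ − sin φ₁ cos φ₂ cos Δλ) = 102.26°
At arrival: θ₂ = atan2(sin Δλ cos φ₁, −cos φ₂ sin φ₁ + sin φ₂ cos φ₁ cos Δλ) = 125.89°
Δθ = θ₂ − θ₁ = +23.6°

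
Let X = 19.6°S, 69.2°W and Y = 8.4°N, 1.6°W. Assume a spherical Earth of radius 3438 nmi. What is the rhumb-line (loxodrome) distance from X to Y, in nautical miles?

Rhumb course C = atan2(Δλ, Δψ) with Δψ = ln[tan(π/4+φ₂/2)/tan(π/4+φ₁/2)] = +0.4961, Δλ = +1.1798 → C = 67.19°
d = R·|Δφ| / |cos C| = 3438·0.48869 / 0.38760 = 4335 nmi

4335 nmi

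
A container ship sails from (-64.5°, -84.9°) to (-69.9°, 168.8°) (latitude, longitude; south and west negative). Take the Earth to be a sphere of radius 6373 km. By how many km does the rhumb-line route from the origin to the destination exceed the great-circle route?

564 km

Great circle: cos σ = sin φ₁ sin φ₂ + cos φ₁ cos φ₂ cos Δλ,  σ = 0.6333 rad → d_gc = 4035.9 km
Rhumb line: Δψ = -0.2443, q = Δφ/Δψ = 0.3857, d_rh = R√(Δφ²+q²Δλ²) = 4600.3 km
Excess = 4600.3 − 4035.9 = 564.4 ≈ 564 km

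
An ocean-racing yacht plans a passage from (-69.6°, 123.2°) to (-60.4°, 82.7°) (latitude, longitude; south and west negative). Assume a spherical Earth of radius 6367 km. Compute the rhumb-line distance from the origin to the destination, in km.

Δψ = ln[tan(π/4+φ₂/2)/tan(π/4+φ₁/2)] = +0.3842;  Δφ = +0.1606 rad,  Δλ = -0.7069 rad
q = Δφ/Δψ = 0.4179
d = R·√(Δφ² + q²Δλ²) = 6367·0.33624 = 2141 km

2141 km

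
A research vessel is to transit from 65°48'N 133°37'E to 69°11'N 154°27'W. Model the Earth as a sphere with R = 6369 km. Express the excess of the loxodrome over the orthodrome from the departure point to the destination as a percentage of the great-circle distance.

6.0%

Great circle: σ = 0.4561 rad → d_gc = Rσ = 2905.2 km
Rhumb: Δφ = +0.0591, Δλ = +1.2555, Δψ = +0.1545, q = Δφ/Δψ = 0.3821 → d_rh = R√(Δφ²+q²Δλ²) = 3078.5 km
Excess = (3078.5 − 2905.2) / 2905.2 = 173.3 / 2905.2 = 5.97% ≈ 6.0%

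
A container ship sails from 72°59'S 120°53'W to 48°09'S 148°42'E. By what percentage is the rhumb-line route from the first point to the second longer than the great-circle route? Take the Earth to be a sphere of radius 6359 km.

8.7%

Great circle: σ = 0.7801 rad → d_gc = Rσ = 4960.5 km
Rhumb: Δφ = +0.4334, Δλ = -1.5781, Δψ = +0.9384, q = Δφ/Δψ = 0.4619 → d_rh = R√(Δφ²+q²Δλ²) = 5392.4 km
Excess = (5392.4 − 4960.5) / 4960.5 = 431.9 / 4960.5 = 8.71% ≈ 8.7%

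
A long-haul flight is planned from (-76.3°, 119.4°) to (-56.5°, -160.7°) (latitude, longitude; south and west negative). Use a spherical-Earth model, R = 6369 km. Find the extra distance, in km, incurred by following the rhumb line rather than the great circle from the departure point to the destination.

268 km

Great circle: cos σ = sin φ₁ sin φ₂ + cos φ₁ cos φ₂ cos Δλ,  σ = 0.5861 rad → d_gc = 3733.1 km
Rhumb line: Δψ = +0.9184, q = Δφ/Δψ = 0.3763, d_rh = R√(Δφ²+q²Δλ²) = 4001.5 km
Excess = 4001.5 − 3733.1 = 268.4 ≈ 268 km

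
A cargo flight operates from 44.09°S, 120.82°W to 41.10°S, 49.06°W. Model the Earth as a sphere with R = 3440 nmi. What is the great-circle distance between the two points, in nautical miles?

cos σ = sin φ₁ sin φ₂ + cos φ₁ cos φ₂ cos Δλ
      = sin(-44.09°)sin(-41.10°) + cos(-44.09°)cos(-41.10°)cos(71.76°) = 0.6268
σ = 51.185° → d = Rσ = 3440·0.89335 = 3073 nmi

3073 nmi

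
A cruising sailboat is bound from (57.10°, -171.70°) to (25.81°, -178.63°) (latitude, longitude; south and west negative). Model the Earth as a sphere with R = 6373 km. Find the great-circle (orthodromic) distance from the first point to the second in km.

3524 km

Haversine: a = sin²(Δφ/2)+cos φ₁ cos φ₂ sin²(Δλ/2) = 0.07451;  σ = 2·atan2(√a,√(1−a))
σ = 31.682° → d = Rσ = 6373·0.55295 = 3524 km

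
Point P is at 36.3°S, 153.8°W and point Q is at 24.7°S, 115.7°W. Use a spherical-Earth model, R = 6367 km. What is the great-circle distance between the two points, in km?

cos σ = sin φ₁ sin φ₂ + cos φ₁ cos φ₂ cos Δλ
      = sin(-36.30°)sin(-24.70°) + cos(-36.30°)cos(-24.70°)cos(38.10°) = 0.8236
σ = 34.556° → d = Rσ = 6367·0.60312 = 3840 km

3840 km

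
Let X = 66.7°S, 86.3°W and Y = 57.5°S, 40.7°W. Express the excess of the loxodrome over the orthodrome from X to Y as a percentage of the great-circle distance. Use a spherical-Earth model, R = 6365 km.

Great circle: σ = 0.3942 rad → d_gc = Rσ = 2509.0 km
Rhumb: Δφ = +0.1606, Δλ = +0.7959, Δψ = +0.3462, q = Δφ/Δψ = 0.4638 → d_rh = R√(Δφ²+q²Δλ²) = 2562.2 km
Excess = (2562.2 − 2509.0) / 2509.0 = 53.2 / 2509.0 = 2.12% ≈ 2.1%

2.1%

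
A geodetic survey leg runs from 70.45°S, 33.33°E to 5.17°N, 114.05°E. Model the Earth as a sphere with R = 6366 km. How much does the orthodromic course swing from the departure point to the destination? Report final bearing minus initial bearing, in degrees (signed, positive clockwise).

-60.2°

At departure: θ₁ = atan2(sin Δλ cos φ₂, cos φ₁ sin φ₂ − sin φ₁ cos φ₂ cos Δλ) = 79.54°
At arrival: θ₂ = atan2(sin Δλ cos φ₁, −cos φ₂ sin φ₁ + sin φ₂ cos φ₁ cos Δλ) = 19.29°
Δθ = θ₂ − θ₁ = -60.2°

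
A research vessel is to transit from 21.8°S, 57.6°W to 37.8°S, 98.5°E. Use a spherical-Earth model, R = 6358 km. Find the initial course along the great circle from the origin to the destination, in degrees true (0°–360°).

θ = atan2( sin Δλ·cos φ₂ ,  cos φ₁ sin φ₂ − sin φ₁ cos φ₂ cos Δλ )
  = atan2(+0.3201, -0.8374) = 159.08°

159.1°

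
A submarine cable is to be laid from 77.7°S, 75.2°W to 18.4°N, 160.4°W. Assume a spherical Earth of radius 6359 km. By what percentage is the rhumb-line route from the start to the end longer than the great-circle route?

4.0%

Great circle: σ = 1.8666 rad → d_gc = Rσ = 11869.6 km
Rhumb: Δφ = +1.6773, Δλ = -1.4870, Δψ = +2.5547, q = Δφ/Δψ = 0.6565 → d_rh = R√(Δφ²+q²Δλ²) = 12340.9 km
Excess = (12340.9 − 11869.6) / 11869.6 = 471.3 / 11869.6 = 3.97% ≈ 4.0%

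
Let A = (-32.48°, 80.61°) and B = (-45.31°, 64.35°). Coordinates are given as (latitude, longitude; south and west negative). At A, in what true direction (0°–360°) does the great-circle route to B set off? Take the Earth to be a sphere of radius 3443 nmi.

N = sin Δλ·cos φ₂ = -0.1969;  D = cos φ₁ sin φ₂ − sin φ₁ cos φ₂ cos Δλ = -0.2372
initial course = atan2(N, D) = 219.70°

219.7°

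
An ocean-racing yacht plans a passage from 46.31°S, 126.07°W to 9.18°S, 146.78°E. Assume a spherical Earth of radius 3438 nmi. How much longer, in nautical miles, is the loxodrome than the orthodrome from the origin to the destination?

136 nmi

Great circle: cos σ = sin φ₁ sin φ₂ + cos φ₁ cos φ₂ cos Δλ,  σ = 1.4210 rad → d_gc = 4885.30 nmi
Rhumb line: Δψ = +0.7532, q = Δφ/Δψ = 0.8604, d_rh = R√(Δφ²+q²Δλ²) = 5020.82 nmi
Excess = 5020.82 − 4885.30 = 135.52 ≈ 136 nmi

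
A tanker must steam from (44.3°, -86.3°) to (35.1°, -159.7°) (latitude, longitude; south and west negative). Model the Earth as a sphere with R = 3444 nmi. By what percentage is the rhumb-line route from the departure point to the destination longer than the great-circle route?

Great circle: σ = 0.9657 rad → d_gc = Rσ = 3325.7 nmi
Rhumb: Δφ = -0.1606, Δλ = -1.2811, Δψ = -0.2092, q = Δφ/Δψ = 0.7674 → d_rh = R√(Δφ²+q²Δλ²) = 3430.8 nmi
Excess = (3430.8 − 3325.7) / 3325.7 = 105.1 / 3325.7 = 3.16% ≈ 3.2%

3.2%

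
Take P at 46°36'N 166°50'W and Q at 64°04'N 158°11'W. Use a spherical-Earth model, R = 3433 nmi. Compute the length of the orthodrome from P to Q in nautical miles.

1085 nmi

Haversine: a = sin²(Δφ/2)+cos φ₁ cos φ₂ sin²(Δλ/2) = 0.02476;  σ = 2·atan2(√a,√(1−a))
σ = 18.108° → d = Rσ = 3433·0.31604 = 1085 nmi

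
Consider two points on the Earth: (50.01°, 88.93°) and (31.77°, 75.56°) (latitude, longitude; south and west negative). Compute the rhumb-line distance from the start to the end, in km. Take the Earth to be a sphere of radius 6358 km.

Δψ = ln[tan(π/4+φ₂/2)/tan(π/4+φ₁/2)] = -0.4256;  Δφ = -0.3183 rad,  Δλ = -0.2334 rad
q = Δφ/Δψ = 0.7479
d = R·√(Δφ² + q²Δλ²) = 6358·0.36305 = 2308 km

2308 km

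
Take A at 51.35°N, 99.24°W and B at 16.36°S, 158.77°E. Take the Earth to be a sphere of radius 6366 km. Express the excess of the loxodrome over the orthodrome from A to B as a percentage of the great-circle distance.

Great circle: σ = 1.9225 rad → d_gc = Rσ = 12238.5 km
Rhumb: Δφ = -1.1818, Δλ = -1.7801, Δψ = -1.3374, q = Δφ/Δψ = 0.8837 → d_rh = R√(Δφ²+q²Δλ²) = 12524.6 km
Excess = (12524.6 − 12238.5) / 12238.5 = 286.1 / 12238.5 = 2.34% ≈ 2.3%

2.3%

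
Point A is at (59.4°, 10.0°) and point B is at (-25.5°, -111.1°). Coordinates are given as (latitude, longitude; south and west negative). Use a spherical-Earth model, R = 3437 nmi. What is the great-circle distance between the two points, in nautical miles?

7645 nmi

Haversine: a = sin²(Δφ/2)+cos φ₁ cos φ₂ sin²(Δλ/2) = 0.80394;  σ = 2·atan2(√a,√(1−a))
σ = 127.437° → d = Rσ = 3437·2.22419 = 7645 nmi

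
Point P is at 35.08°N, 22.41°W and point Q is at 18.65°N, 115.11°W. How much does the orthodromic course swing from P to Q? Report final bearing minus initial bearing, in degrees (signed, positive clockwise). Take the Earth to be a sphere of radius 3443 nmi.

At departure: θ₁ = atan2(sin Δλ cos φ₂, cos φ₁ sin φ₂ − sin φ₁ cos φ₂ cos Δλ) = 286.89°
At arrival: θ₂ = atan2(sin Δλ cos φ₁, −cos φ₂ sin φ₁ + sin φ₂ cos φ₁ cos Δλ) = 235.74°
Δθ = θ₂ − θ₁ = -51.2°

-51.2°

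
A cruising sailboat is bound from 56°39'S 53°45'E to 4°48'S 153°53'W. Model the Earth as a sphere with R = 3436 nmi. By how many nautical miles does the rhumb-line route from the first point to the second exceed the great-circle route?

1132 nmi

Great circle: cos σ = sin φ₁ sin φ₂ + cos φ₁ cos φ₂ cos Δλ,  σ = 1.9992 rad → d_gc = 6869.3 nmi
Rhumb line: Δψ = +1.1216, q = Δφ/Δψ = 0.8068, d_rh = R√(Δφ²+q²Δλ²) = 8001.1 nmi
Excess = 8001.1 − 6869.3 = 1131.8 ≈ 1132 nmi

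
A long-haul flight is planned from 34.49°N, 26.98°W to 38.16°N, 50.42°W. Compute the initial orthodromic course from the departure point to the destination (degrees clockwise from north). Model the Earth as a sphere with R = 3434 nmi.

θ = atan2( sin Δλ·cos φ₂ ,  cos φ₁ sin φ₂ − sin φ₁ cos φ₂ cos Δλ )
  = atan2(-0.3128, +0.1008) = 287.85°

287.9°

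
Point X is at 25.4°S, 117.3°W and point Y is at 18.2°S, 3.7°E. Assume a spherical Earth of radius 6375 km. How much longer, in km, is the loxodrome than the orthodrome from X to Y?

Great circle: cos σ = sin φ₁ sin φ₂ + cos φ₁ cos φ₂ cos Δλ,  σ = 1.8839 rad → d_gc = 12009.8 km
Rhumb line: Δψ = +0.1355, q = Δφ/Δψ = 0.9277, d_rh = R√(Δφ²+q²Δλ²) = 12515.0 km
Excess = 12515.0 − 12009.8 = 505.2 ≈ 505 km

505 km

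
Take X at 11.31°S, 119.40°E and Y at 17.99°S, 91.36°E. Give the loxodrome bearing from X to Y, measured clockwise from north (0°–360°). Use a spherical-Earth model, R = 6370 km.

Meridional parts: M(φ₁)=-0.1987, M(φ₂)=-0.3193 → ΔM = -0.1206;  Δλ = -0.4894 rad
tan C = Δλ / ΔM = +4.0585 → C = 256.16°

256.2°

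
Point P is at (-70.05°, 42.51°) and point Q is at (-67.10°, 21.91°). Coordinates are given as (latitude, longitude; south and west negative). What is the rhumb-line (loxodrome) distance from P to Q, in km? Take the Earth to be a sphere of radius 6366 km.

897 km

Δψ = ln[tan(π/4+φ₂/2)/tan(π/4+φ₁/2)] = +0.1412;  Δφ = +0.0515 rad,  Δλ = -0.3595 rad
q = Δφ/Δψ = 0.3647
d = R·√(Δφ² + q²Δλ²) = 6366·0.14088 = 897 km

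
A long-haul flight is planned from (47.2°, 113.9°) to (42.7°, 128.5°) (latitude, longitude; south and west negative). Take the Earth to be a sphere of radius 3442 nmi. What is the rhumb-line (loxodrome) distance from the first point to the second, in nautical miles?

Δψ = ln[tan(π/4+φ₂/2)/tan(π/4+φ₁/2)] = -0.1111;  Δφ = -0.0785 rad,  Δλ = +0.2548 rad
q = Δφ/Δψ = 0.7072
d = R·√(Δφ² + q²Δλ²) = 3442·0.19657 = 677 nmi

677 nmi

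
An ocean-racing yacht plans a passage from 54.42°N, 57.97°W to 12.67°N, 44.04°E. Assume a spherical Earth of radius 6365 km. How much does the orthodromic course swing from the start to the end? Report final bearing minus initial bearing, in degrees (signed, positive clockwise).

Initial bearing θ₁ = atan2(sin Δλ cos φ₂, cos φ₁ sin φ₂ − sin φ₁ cos φ₂ cos Δλ) = 72.95°
Final bearing θ₂ = (initial bearing from the destination back to the start) + 180° = 145.24°
Δθ = θ₂ − θ₁ = +72.3°

+72.3°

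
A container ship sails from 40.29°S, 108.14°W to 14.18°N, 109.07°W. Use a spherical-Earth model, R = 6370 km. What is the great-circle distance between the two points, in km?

cos σ = sin φ₁ sin φ₂ + cos φ₁ cos φ₂ cos Δλ
      = sin(-40.29°)sin(14.18°) + cos(-40.29°)cos(14.18°)cos(-0.93°) = 0.5810
σ = 54.477° → d = Rσ = 6370·0.95080 = 6057 km

6057 km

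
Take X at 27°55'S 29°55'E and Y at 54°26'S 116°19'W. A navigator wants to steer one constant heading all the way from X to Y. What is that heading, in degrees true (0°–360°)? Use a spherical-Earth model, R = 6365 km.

256.1°

Meridional parts: M(φ₁)=-0.5077, M(φ₂)=-1.1371 → ΔM = -0.6294;  Δλ = -2.5523 rad
tan C = Δλ / ΔM = +4.0553 → C = 256.15°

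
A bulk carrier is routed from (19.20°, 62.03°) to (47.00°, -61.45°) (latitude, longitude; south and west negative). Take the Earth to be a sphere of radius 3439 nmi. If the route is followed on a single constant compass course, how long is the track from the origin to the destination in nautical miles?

Δψ = ln[tan(π/4+φ₂/2)/tan(π/4+φ₁/2)] = +0.5901;  Δφ = +0.4852 rad,  Δλ = -2.1551 rad
q = Δφ/Δψ = 0.8223
d = R·√(Δφ² + q²Δλ²) = 3439·1.83733 = 6319 nmi

6319 nmi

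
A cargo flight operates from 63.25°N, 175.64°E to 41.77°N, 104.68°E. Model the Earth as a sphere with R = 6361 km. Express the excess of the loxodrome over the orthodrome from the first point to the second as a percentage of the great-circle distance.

Great circle: σ = 0.7893 rad → d_gc = Rσ = 5020.5 km
Rhumb: Δφ = -0.3749, Δλ = -1.2385, Δψ = -0.6327, q = Δφ/Δψ = 0.5926 → d_rh = R√(Δφ²+q²Δλ²) = 5242.1 km
Excess = (5242.1 − 5020.5) / 5020.5 = 221.6 / 5020.5 = 4.41% ≈ 4.4%

4.4%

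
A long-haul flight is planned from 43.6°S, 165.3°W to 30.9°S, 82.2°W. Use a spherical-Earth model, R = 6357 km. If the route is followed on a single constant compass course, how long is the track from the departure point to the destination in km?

Rhumb course C = atan2(Δλ, Δψ) with Δψ = ln[tan(π/4+φ₂/2)/tan(π/4+φ₁/2)] = +0.2797, Δλ = +1.4504 → C = 79.08°
d = R·|Δφ| / |cos C| = 6357·0.22166 / 0.18936 = 7441 km

7441 km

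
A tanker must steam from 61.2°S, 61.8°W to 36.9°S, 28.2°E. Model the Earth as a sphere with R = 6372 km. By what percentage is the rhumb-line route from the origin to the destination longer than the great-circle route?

Great circle: σ = 1.0167 rad → d_gc = Rσ = 6478.6 km
Rhumb: Δφ = +0.4241, Δλ = +1.5708, Δψ = +0.6658, q = Δφ/Δψ = 0.6370 → d_rh = R√(Δφ²+q²Δλ²) = 6924.7 km
Excess = (6924.7 − 6478.6) / 6478.6 = 446.1 / 6478.6 = 6.89% ≈ 6.9%

6.9%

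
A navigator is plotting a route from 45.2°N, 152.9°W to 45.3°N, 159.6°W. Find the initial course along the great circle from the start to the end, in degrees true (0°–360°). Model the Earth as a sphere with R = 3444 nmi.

273.6°

N = sin Δλ·cos φ₂ = -0.0821;  D = cos φ₁ sin φ₂ − sin φ₁ cos φ₂ cos Δλ = +0.0052
initial course = atan2(N, D) = 273.59°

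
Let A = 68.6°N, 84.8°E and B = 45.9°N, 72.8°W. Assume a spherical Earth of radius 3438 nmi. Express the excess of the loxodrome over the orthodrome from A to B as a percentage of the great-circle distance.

32.2%

Great circle: σ = 1.1220 rad → d_gc = Rσ = 3857.5 nmi
Rhumb: Δφ = -0.3962, Δλ = -2.7506, Δψ = -0.7625, q = Δφ/Δψ = 0.5196 → d_rh = R√(Δφ²+q²Δλ²) = 5099.0 nmi
Excess = (5099.0 − 3857.5) / 3857.5 = 1241.5 / 3857.5 = 32.18% ≈ 32.2%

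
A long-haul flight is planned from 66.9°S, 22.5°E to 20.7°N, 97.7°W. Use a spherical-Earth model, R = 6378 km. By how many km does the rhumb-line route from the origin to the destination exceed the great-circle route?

864 km

Great circle: cos σ = sin φ₁ sin φ₂ + cos φ₁ cos φ₂ cos Δλ,  σ = 2.1057 rad → d_gc = 13430.1 km
Rhumb line: Δψ = +1.9573, q = Δφ/Δψ = 0.7811, d_rh = R√(Δφ²+q²Δλ²) = 14294.5 km
Excess = 14294.5 − 13430.1 = 864.4 ≈ 864 km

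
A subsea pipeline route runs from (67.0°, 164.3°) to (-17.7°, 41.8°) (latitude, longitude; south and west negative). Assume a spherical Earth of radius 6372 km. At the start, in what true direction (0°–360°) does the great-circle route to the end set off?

N = sin Δλ·cos φ₂ = -0.8035;  D = cos φ₁ sin φ₂ − sin φ₁ cos φ₂ cos Δλ = +0.3524
initial course = atan2(N, D) = 293.68°

293.7°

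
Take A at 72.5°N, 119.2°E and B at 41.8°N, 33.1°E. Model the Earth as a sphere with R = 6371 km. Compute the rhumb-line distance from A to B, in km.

Δψ = ln[tan(π/4+φ₂/2)/tan(π/4+φ₁/2)] = -1.0669;  Δφ = -0.5358 rad,  Δλ = -1.5027 rad
q = Δφ/Δψ = 0.5022
d = R·√(Δφ² + q²Δλ²) = 6371·0.92557 = 5897 km

5897 km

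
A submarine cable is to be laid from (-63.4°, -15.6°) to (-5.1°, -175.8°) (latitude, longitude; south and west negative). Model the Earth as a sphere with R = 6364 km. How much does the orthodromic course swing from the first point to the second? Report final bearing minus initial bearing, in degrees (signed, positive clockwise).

+149.7°

Initial bearing θ₁ = atan2(sin Δλ cos φ₂, cos φ₁ sin φ₂ − sin φ₁ cos φ₂ cos Δλ) = 201.03°
Final bearing θ₂ = (initial bearing from the destination back to the start) + 180° = 350.72°
Δθ = θ₂ − θ₁ = +149.7°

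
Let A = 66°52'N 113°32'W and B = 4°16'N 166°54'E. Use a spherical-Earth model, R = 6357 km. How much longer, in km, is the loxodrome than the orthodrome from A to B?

Great circle: cos σ = sin φ₁ sin φ₂ + cos φ₁ cos φ₂ cos Δλ,  σ = 1.4310 rad → d_gc = 9096.7 km
Rhumb line: Δψ = -1.5118, q = Δφ/Δψ = 0.7227, d_rh = R√(Δφ²+q²Δλ²) = 9430.9 km
Excess = 9430.9 − 9096.7 = 334.2 ≈ 334 km

334 km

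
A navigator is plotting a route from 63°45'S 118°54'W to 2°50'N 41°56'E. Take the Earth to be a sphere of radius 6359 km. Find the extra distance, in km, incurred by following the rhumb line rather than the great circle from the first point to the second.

Great circle: cos σ = sin φ₁ sin φ₂ + cos φ₁ cos φ₂ cos Δλ,  σ = 2.0506 rad → d_gc = 13039.7 km
Rhumb line: Δψ = +1.5055, q = Δφ/Δψ = 0.7719, d_rh = R√(Δφ²+q²Δλ²) = 15635.4 km
Excess = 15635.4 − 13039.7 = 2595.7 ≈ 2596 km

2596 km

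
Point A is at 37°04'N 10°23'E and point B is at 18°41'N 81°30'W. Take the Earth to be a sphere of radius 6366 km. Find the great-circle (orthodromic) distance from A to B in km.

8924 km

cos σ = sin φ₁ sin φ₂ + cos φ₁ cos φ₂ cos Δλ
      = sin(37.07°)sin(18.68°) + cos(37.07°)cos(18.68°)cos(-91.88°) = 0.1682
σ = 80.315° → d = Rσ = 6366·1.40175 = 8924 km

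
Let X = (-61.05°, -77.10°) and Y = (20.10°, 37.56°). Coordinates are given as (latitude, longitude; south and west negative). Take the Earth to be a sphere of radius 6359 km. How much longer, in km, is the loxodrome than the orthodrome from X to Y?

605 km

Great circle: cos σ = sin φ₁ sin φ₂ + cos φ₁ cos φ₂ cos Δλ,  σ = 2.0833 rad → d_gc = 13247.8 km
Rhumb line: Δψ = +1.7124, q = Δφ/Δψ = 0.8271, d_rh = R√(Δφ²+q²Δλ²) = 13852.6 km
Excess = 13852.6 − 13247.8 = 604.8 ≈ 605 km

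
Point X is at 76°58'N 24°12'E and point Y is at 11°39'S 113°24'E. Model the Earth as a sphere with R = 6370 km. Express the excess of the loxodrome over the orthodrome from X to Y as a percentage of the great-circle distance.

4.7%

Great circle: σ = 1.7657 rad → d_gc = Rσ = 11247.3 km
Rhumb: Δφ = -1.5467, Δλ = +1.5568, Δψ = -2.3743, q = Δφ/Δψ = 0.6514 → d_rh = R√(Δφ²+q²Δλ²) = 11781.3 km
Excess = (11781.3 − 11247.3) / 11247.3 = 534.0 / 11247.3 = 4.748% ≈ 4.7%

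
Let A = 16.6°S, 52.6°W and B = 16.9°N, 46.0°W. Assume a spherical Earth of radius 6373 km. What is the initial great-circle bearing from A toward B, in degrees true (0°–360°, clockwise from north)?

θ = atan2( sin Δλ·cos φ₂ ,  cos φ₁ sin φ₂ − sin φ₁ cos φ₂ cos Δλ )
  = atan2(+0.1100, +0.5501) = 11.30°

11.3°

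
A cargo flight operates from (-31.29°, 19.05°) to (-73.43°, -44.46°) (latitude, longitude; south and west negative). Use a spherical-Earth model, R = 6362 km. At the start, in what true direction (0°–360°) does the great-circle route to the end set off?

N = sin Δλ·cos φ₂ = -0.2552;  D = cos φ₁ sin φ₂ − sin φ₁ cos φ₂ cos Δλ = -0.7530
initial course = atan2(N, D) = 198.73°

198.7°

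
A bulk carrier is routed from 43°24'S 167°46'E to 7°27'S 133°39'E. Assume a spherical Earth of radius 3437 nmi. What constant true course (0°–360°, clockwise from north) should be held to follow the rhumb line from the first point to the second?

320.1°

Meridional parts: M(φ₁)=-0.8424, M(φ₂)=-0.1304 → ΔM = +0.7120;  Δλ = -0.5954 rad
tan C = Δλ / ΔM = -0.8363 → C = 320.10°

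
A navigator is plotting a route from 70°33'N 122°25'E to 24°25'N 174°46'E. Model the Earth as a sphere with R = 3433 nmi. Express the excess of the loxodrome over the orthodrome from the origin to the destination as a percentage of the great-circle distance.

2.1%

Great circle: σ = 0.9582 rad → d_gc = Rσ = 3289.5 nmi
Rhumb: Δφ = -0.8052, Δλ = +0.9137, Δψ = -1.3242, q = Δφ/Δψ = 0.6081 → d_rh = R√(Δφ²+q²Δλ²) = 3358.3 nmi
Excess = (3358.3 − 3289.5) / 3289.5 = 68.8 / 3289.5 = 2.09% ≈ 2.1%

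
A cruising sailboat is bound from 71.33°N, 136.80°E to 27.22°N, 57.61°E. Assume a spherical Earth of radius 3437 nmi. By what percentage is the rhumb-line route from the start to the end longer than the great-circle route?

Great circle: σ = 1.0625 rad → d_gc = Rσ = 3651.7 nmi
Rhumb: Δφ = -0.7699, Δλ = -1.3821, Δψ = -1.3115, q = Δφ/Δψ = 0.5870 → d_rh = R√(Δφ²+q²Δλ²) = 3844.1 nmi
Excess = (3844.1 − 3651.7) / 3651.7 = 192.4 / 3651.7 = 5.27% ≈ 5.3%

5.3%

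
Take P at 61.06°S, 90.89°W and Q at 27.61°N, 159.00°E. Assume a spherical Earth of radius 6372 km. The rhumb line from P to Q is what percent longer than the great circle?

Great circle: σ = 2.1568 rad → d_gc = Rσ = 13742.9 km
Rhumb: Δφ = +1.5476, Δλ = -1.9218, Δψ = +1.8563, q = Δφ/Δψ = 0.8337 → d_rh = R√(Δφ²+q²Δλ²) = 14194.1 km
Excess = (14194.1 − 13742.9) / 13742.9 = 451.2 / 13742.9 = 3.28% ≈ 3.3%

3.3%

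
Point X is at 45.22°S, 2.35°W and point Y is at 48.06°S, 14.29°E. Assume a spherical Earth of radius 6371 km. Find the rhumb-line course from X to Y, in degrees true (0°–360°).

104.0°

Meridional parts: M(φ₁)=-0.8868, M(φ₂)=-0.9590 → ΔM = -0.0722;  Δλ = +0.2904 rad
tan C = Δλ / ΔM = -4.0214 → C = 103.96°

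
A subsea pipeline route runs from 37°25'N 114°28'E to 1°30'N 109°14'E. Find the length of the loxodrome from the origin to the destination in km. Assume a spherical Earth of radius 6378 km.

4034 km

Δψ = ln[tan(π/4+φ₂/2)/tan(π/4+φ₁/2)] = -0.6789;  Δφ = -0.6269 rad,  Δλ = -0.0913 rad
q = Δφ/Δψ = 0.9233
d = R·√(Δφ² + q²Δλ²) = 6378·0.63251 = 4034 km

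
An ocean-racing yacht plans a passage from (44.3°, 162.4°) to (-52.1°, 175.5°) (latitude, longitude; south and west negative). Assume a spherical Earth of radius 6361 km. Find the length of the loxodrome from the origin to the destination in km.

Rhumb course C = atan2(Δλ, Δψ) with Δψ = ln[tan(π/4+φ₂/2)/tan(π/4+φ₁/2)] = -1.9332, Δλ = +0.2286 → C = 173.26°
d = R·|Δφ| / |cos C| = 6361·1.68250 / 0.99308 = 10777 km

10777 km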